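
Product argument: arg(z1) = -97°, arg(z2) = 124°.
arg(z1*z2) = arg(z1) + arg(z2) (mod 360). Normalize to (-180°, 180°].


arg(z1*z2) = -97° + 124° = 27°
Normalized to (-180°, 180°]: 27°

27°


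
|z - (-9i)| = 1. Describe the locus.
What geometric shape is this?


|z - z0| = r is a circle with center z0 and radius r.
Center = (0, -9), radius = 1

Circle with center (0, -9) and radius 1


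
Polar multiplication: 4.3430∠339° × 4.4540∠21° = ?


r = 4.3430 * 4.4540 = 19.3437
theta = 339° + 21° = 360° = 0° (mod 360)

19.3437 cis(0°)


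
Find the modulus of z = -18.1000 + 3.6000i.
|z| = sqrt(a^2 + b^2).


|z| = sqrt((-18.1)^2 + 3.6^2) = sqrt(327.61 + 12.96) = sqrt(340.57) = 18.4545

|z| = 18.4545


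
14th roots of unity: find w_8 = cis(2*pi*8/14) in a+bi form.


Angle = 360*8/14 = 205.7143°
a = cos(205.7143°) = -0.9010
b = sin(205.7143°) = -0.4339

-0.9010 - 0.4339i


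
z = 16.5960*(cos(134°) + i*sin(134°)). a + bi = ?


a = 16.5960*cos(134°) = 16.5960*(-0.69466) = -11.5286
b = 16.5960*sin(134°) = 16.5960*0.71934 = 11.9382

-11.5286 + 11.9382i


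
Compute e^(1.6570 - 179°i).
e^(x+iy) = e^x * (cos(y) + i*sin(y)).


e^1.6570 = 5.2436
cos(-179°) = -0.99985
sin(-179°) = -0.01745
Real = 5.2436*(-0.99985) = -5.2428
Imag = 5.2436*(-0.01745) = -0.0915

-5.2428 - 0.0915i


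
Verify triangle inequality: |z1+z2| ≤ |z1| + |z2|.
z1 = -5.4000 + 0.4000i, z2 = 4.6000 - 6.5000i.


|z1| = sqrt((-5.4)^2 + 0.4^2) = sqrt(29.32) = 5.4148
|z2| = sqrt(4.6^2 + (-6.5)^2) = sqrt(63.41) = 7.9630
z1+z2 = -0.8000 - 6.1000i
|z1+z2| = sqrt(37.85) = 6.1522
|z1|+|z2| = 5.4148 + 7.9630 = 13.3778

|z1+z2| = 6.1522 ≤ |z1|+|z2| = 13.3778 (verified)


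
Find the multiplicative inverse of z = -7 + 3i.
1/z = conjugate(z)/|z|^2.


|z|^2 = 49+9 = 58
1/z = (-7 - 3i)/58

1/z = -0.1207 - 0.0517i


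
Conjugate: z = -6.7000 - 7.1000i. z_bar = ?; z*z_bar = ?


z_bar = -6.7000 + 7.1000i
z*z_bar = (-6.7)^2 + (-7.1)^2 = 44.89 + 50.41 = 95.3

z_bar = -6.7000 + 7.1000i, z*z_bar = 95.3


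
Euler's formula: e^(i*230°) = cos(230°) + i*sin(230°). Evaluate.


cos(230°) = -0.6428
sin(230°) = -0.7660

e^(i*230°) = -0.6428 - 0.7660i


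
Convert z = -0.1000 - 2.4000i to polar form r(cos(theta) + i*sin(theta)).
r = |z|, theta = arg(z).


r = sqrt(0.01+5.76) = sqrt(5.77) = 2.4021
theta = atan2(-2.4, -0.1) = -92.3859 degrees

r = 2.4021, theta = -92.3859 degrees


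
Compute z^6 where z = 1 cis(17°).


r^6 = 1^6 = 1
n*theta = 6*17° = 102° = 102° (mod 360)
a = 1*cos(102°) = -0.2079
b = 1*sin(102°) = 0.9781

1 cis(102°) = -0.2079 + 0.9781i


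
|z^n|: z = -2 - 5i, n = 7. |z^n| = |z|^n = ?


|z| = sqrt(4+25) = sqrt(29) = 5.3852
|z^7| = |z|^7 = (sqrt(29))^7 = 29^3 * sqrt(29) = 24389*sqrt(29)

|z^7| = 24389*sqrt(29) ≈ 131338.7845


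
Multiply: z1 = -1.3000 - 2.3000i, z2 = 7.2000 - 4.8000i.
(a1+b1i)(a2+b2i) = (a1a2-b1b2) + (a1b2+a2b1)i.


Real = -1.3*7.2 - (-2.3)*(-4.8) = -9.36 - 11.04 = -20.4
Imag = -1.3*(-4.8) + 7.2*(-2.3) = 6.24 - (16.56) = -10.32

-20.4000 - 10.3200i


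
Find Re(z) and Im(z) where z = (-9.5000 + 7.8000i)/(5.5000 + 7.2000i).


Multiply by conjugate: (-9.5000 + 7.8000i)(5.5000 - 7.2000i) / (5.5^2 + 7.2^2)
Numerator real = -9.5*5.5 + 7.8*7.2 = 3.91
Numerator imag = 7.8*5.5 - (-9.5)*7.2 = 111.3
Denominator = 82.09
Re(z) = 3.91/82.09 = 0.0476
Im(z) = 111.3/82.09 = 1.3558

Re(z) = 0.0476, Im(z) = 1.3558


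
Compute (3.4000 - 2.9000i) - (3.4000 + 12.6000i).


Real: 3.4 - 3.4 = 0
Imag: -2.9 - 12.6 = -15.5

-15.5000i


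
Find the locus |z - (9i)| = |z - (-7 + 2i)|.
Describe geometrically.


Equal distances means the locus is the perpendicular bisector of z1 and z2.
Midpoint = ((0+(-7))/2, (9+2)/2) = (-3.5000, 5.5000)

Perpendicular bisector through (-3.5000, 5.5000)


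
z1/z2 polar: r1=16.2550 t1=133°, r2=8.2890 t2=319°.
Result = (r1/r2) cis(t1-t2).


r = 16.2550 / 8.2890 = 1.9610
theta = 133° - 319° = -186° = 174° (mod 360)

1.9610 cis(174°)


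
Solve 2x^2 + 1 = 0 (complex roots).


disc = 0^2 - 4*2*1 = 0 - 8 = -8
sqrt(|disc|) = sqrt(8) = 2.8284
Real part = 0/(2*2) = 0
Imag part = 2.8284/(2*2) = 0.7071

0 ± 0.7071i


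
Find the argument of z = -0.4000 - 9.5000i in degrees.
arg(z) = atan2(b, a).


Re = -0.4, Im = -9.5
arg = atan2(-9.5, -0.4) = -92.4110 degrees

arg(z) = -92.4110 degrees


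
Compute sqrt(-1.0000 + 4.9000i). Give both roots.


|z| = sqrt(1+24.01) = 5.0010
sqrt((|z|+a)/2) = sqrt((5.0010+(-1))/2) = sqrt(2.0005) = 1.4144
sqrt((|z|-a)/2) = sqrt((5.0010-(-1))/2) = sqrt(3.0005) = 1.7322

±(1.4144 + 1.7322i) i.e. 1.4144 + 1.7322i and -1.4144 - 1.7322i


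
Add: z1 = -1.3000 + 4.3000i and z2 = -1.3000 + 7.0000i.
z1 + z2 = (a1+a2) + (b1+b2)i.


Real: -1.3 - 1.3 = -2.6
Imag: 4.3 + 7 = 11.3

-2.6000 + 11.3000i


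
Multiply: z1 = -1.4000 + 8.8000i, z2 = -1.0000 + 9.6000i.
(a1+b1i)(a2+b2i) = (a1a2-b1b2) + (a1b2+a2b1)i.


Real = -1.4*(-1) - 8.8*9.6 = 1.4 - 84.48 = -83.08
Imag = -1.4*9.6 - (1)*8.8 = -13.44 - (8.8) = -22.24

-83.0800 - 22.2400i


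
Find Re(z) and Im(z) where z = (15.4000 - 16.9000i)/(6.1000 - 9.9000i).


Multiply by conjugate: (15.4000 - 16.9000i)(6.1000 + 9.9000i) / (6.1^2 + (-9.9)^2)
Numerator real = 15.4*6.1 - (16.9)*(-9.9) = 261.25
Numerator imag = -16.9*6.1 - 15.4*(-9.9) = 49.37
Denominator = 135.22
Re(z) = 261.25/135.22 = 1.9320
Im(z) = 49.37/135.22 = 0.3651

Re(z) = 1.9320, Im(z) = 0.3651


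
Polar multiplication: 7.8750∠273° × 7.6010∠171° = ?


r = 7.8750 * 7.6010 = 59.8579
theta = 273° + 171° = 444° = 84° (mod 360)

59.8579 cis(84°)


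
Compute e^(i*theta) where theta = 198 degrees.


cos(198°) = -0.9511
sin(198°) = -0.3090

e^(i*198°) = -0.9511 - 0.3090i


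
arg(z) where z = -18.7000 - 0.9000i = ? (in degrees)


Re = -18.7, Im = -0.9
arg = atan2(-0.9, -18.7) = -177.2446 degrees

arg(z) = -177.2446 degrees


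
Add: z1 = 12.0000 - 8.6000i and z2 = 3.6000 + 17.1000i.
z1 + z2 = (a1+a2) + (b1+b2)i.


Real: 12 + 3.6 = 15.6
Imag: -8.6 + 17.1 = 8.5

15.6000 + 8.5000i


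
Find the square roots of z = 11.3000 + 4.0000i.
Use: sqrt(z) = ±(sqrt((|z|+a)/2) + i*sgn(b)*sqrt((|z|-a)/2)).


|z| = sqrt(127.69+16) = 11.9871
sqrt((|z|+a)/2) = sqrt((11.9871+11.3)/2) = sqrt(11.6435) = 3.4123
sqrt((|z|-a)/2) = sqrt((11.9871-11.3)/2) = sqrt(0.3435) = 0.5861

±(3.4123 + 0.5861i) i.e. 3.4123 + 0.5861i and -3.4123 - 0.5861i


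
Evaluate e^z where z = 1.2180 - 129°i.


e^1.2180 = 3.3804
cos(-129°) = -0.62932
sin(-129°) = -0.77715
Real = 3.3804*(-0.62932) = -2.1274
Imag = 3.3804*(-0.77715) = -2.6271

-2.1274 - 2.6271i


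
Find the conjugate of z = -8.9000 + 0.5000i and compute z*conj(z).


z_bar = -8.9000 - 0.5000i
z*z_bar = (-8.9)^2 + 0.5^2 = 79.21 + 0.25 = 79.46

z_bar = -8.9000 - 0.5000i, z*z_bar = 79.46


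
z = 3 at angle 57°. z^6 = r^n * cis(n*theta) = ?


r^6 = 3^6 = 729
n*theta = 6*57° = 342° = 342° (mod 360)
a = 729*cos(342°) = 693.3202
b = 729*sin(342°) = -225.2734

729 cis(342°) = 693.3202 - 225.2734i


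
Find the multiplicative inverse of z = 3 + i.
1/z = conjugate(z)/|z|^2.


|z|^2 = 9+1 = 10
1/z = (3 - 1i)/10

1/z = 0.3000 - 0.1000i


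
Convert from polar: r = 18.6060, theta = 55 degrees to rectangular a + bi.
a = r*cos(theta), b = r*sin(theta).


a = 18.6060*cos(55°) = 18.6060*0.57358 = 10.6720
b = 18.6060*sin(55°) = 18.6060*0.81915 = 15.2411

10.6720 + 15.2411i


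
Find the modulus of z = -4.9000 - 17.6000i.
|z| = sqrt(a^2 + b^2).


|z| = sqrt((-4.9)^2 + (-17.6)^2) = sqrt(24.01 + 309.76) = sqrt(333.77) = 18.2694

|z| = 18.2694


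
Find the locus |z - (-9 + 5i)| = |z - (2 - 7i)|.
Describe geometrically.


Equal distances means the locus is the perpendicular bisector of z1 and z2.
Midpoint = ((-9+2)/2, (5+(-7))/2) = (-3.5000, -1.0000)

Perpendicular bisector through (-3.5000, -1.0000)


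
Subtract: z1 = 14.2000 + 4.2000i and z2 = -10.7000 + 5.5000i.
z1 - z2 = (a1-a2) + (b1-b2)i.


Real: 14.2 + 10.7 = 24.9
Imag: 4.2 - 5.5 = -1.3

24.9000 - 1.3000i


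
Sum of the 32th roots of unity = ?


The sum of all 32th roots of unity is 0.
Geometric series: (1 - w^32)/(1 - w) = (1-1)/(1-w) = 0 since w^32 = 1, w ≠ 1.
Alternatively: coefficient of z^31 in z^32 - 1 is 0.

0


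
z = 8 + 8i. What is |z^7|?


|z| = sqrt(64+64) = sqrt(128) = 11.3137
|z^7| = |z|^7 = (sqrt(128))^7 = 128^3 * sqrt(128) = 2097152*sqrt(128)

|z^7| = 2097152*sqrt(128) ≈ 23726566.4061


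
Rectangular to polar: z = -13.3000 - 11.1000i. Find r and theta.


r = sqrt(176.89+123.21) = sqrt(300.1) = 17.3234
theta = atan2(-11.1, -13.3) = -140.1521 degrees

r = 17.3234, theta = -140.1521 degrees


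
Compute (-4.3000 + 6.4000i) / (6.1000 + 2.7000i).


Conjugate of z2 = 6.1000 - 2.7000i
Numerator: (-4.3000 + 6.4000i)(6.1000 - 2.7000i) = -8.9500 + 50.6500i
Denominator: 6.1^2 + 2.7^2 = 44.5
Result = (-8.9500 + 50.6500i)/44.5

-0.2011 + 1.1382i


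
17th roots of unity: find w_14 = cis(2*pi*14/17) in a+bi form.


Angle = 360*14/17 = 296.4706°
a = cos(296.4706°) = 0.4457
b = sin(296.4706°) = -0.8952

0.4457 - 0.8952i


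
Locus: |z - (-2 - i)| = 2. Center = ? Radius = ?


|z - z0| = r is a circle with center z0 and radius r.
Center = (-2, -1), radius = 2

Circle with center (-2, -1) and radius 2


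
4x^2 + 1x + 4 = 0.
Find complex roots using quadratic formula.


disc = 1^2 - 4*4*4 = 1 - 64 = -63
sqrt(|disc|) = sqrt(63) = 7.9373
Real part = -1/(2*4) = -0.1250
Imag part = 7.9373/(2*4) = 0.9922

-0.1250 ± 0.9922i


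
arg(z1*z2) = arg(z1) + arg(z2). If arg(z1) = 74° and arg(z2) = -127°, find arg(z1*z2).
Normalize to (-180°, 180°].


arg(z1*z2) = 74° - 127° = -53°
Normalized to (-180°, 180°]: -53°

-53°


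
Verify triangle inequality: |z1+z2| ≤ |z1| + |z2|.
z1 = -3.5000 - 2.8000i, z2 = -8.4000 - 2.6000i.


|z1| = sqrt((-3.5)^2 + (-2.8)^2) = sqrt(20.09) = 4.4822
|z2| = sqrt((-8.4)^2 + (-2.6)^2) = sqrt(77.32) = 8.7932
z1+z2 = -11.9000 - 5.4000i
|z1+z2| = sqrt(170.77) = 13.0679
|z1|+|z2| = 4.4822 + 8.7932 = 13.2754

|z1+z2| = 13.0679 ≤ |z1|+|z2| = 13.2754 (verified)


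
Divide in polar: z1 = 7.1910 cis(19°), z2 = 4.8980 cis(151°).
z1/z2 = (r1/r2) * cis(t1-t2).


r = 7.1910 / 4.8980 = 1.4682
theta = 19° - 151° = -132° = 228° (mod 360)

1.4682 cis(228°)


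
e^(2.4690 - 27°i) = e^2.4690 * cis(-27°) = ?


e^2.4690 = 11.8106
cos(-27°) = 0.891007
sin(-27°) = -0.45399
Real = 11.8106*0.891007 = 10.5233
Imag = 11.8106*(-0.45399) = -5.3619

10.5233 - 5.3619i


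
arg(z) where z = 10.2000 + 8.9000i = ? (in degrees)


Re = 10.2, Im = 8.9
arg = atan2(8.9, 10.2) = 41.1063 degrees

arg(z) = 41.1063 degrees


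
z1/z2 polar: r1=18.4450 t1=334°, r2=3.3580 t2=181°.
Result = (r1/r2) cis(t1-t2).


r = 18.4450 / 3.3580 = 5.4929
theta = 334° - 181° = 153° = 153° (mod 360)

5.4929 cis(153°)


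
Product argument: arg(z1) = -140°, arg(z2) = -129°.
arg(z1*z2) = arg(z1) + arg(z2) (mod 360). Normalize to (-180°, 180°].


arg(z1*z2) = -140° - 129° = -269°
Normalized to (-180°, 180°]: 91°

91°


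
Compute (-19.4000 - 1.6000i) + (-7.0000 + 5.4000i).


Real: -19.4 - 7 = -26.4
Imag: -1.6 + 5.4 = 3.8

-26.4000 + 3.8000i


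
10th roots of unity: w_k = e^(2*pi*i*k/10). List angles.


The 10th roots of unity are cis(360k/10°) for k=0..9
Angle step = 360/10 = 36°
Primitive root: cis(36°)
Primitive root = 0.8090 + 0.5878i

10 roots at angles: 0°, 36°, 72°, 108°, 144°, 180°, 216°, 252°, 288°, 324°


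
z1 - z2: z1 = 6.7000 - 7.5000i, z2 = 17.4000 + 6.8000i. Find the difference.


Real: 6.7 - 17.4 = -10.7
Imag: -7.5 - 6.8 = -14.3

-10.7000 - 14.3000i


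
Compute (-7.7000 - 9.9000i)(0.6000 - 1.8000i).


Real = -7.7*0.6 - (-9.9)*(-1.8) = -4.62 - 17.82 = -22.44
Imag = -7.7*(-1.8) + 0.6*(-9.9) = 13.86 - (5.94) = 7.92

-22.4400 + 7.9200i


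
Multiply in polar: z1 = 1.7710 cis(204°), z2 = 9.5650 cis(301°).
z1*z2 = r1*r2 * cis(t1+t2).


r = 1.7710 * 9.5650 = 16.9396
theta = 204° + 301° = 505° = 145° (mod 360)

16.9396 cis(145°)


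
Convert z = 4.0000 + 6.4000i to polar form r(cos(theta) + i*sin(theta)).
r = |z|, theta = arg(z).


r = sqrt(16+40.96) = sqrt(56.96) = 7.5472
theta = atan2(6.4, 4) = 57.9946 degrees

r = 7.5472, theta = 57.9946 degrees


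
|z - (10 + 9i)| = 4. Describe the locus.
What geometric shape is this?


|z - z0| = r is a circle with center z0 and radius r.
Center = (10, 9), radius = 4

Circle with center (10, 9) and radius 4


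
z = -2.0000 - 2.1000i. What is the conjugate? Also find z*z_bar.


z_bar = -2.0000 + 2.1000i
z*z_bar = (-2)^2 + (-2.1)^2 = 4 + 4.41 = 8.41

z_bar = -2.0000 + 2.1000i, z*z_bar = 8.41


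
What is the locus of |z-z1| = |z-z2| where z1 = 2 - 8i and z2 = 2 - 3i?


Equal distances means the locus is the perpendicular bisector of z1 and z2.
Midpoint = ((2+2)/2, (-8+(-3))/2) = (2.0000, -5.5000)

Perpendicular bisector through (2.0000, -5.5000)


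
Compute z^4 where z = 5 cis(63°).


r^4 = 5^4 = 625
n*theta = 4*63° = 252° = 252° (mod 360)
a = 625*cos(252°) = -193.1356
b = 625*sin(252°) = -594.4103

625 cis(252°) = -193.1356 - 594.4103i


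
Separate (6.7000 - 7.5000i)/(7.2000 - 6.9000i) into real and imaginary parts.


Multiply by conjugate: (6.7000 - 7.5000i)(7.2000 + 6.9000i) / (7.2^2 + (-6.9)^2)
Numerator real = 6.7*7.2 - (7.5)*(-6.9) = 99.99
Numerator imag = -7.5*7.2 - 6.7*(-6.9) = -7.77
Denominator = 99.45
Re(z) = 99.99/99.45 = 1.0054
Im(z) = -7.77/99.45 = -0.0781

Re(z) = 1.0054, Im(z) = -0.0781


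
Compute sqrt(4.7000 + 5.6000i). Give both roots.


|z| = sqrt(22.09+31.36) = 7.3110
sqrt((|z|+a)/2) = sqrt((7.3110+4.7)/2) = sqrt(6.0055) = 2.4506
sqrt((|z|-a)/2) = sqrt((7.3110-4.7)/2) = sqrt(1.3055) = 1.1426

±(2.4506 + 1.1426i) i.e. 2.4506 + 1.1426i and -2.4506 - 1.1426i


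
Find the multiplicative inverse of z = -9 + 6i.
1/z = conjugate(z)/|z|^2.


|z|^2 = 81+36 = 117
1/z = (-9 - 6i)/117

1/z = -0.0769 - 0.0513i


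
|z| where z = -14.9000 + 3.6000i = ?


|z| = sqrt((-14.9)^2 + 3.6^2) = sqrt(222.01 + 12.96) = sqrt(234.97) = 15.3287

|z| = 15.3287


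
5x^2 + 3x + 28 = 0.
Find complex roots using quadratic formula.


disc = 3^2 - 4*5*28 = 9 - 560 = -551
sqrt(|disc|) = sqrt(551) = 23.4734
Real part = -3/(2*5) = -0.3000
Imag part = 23.4734/(2*5) = 2.3473

-0.3000 ± 2.3473i


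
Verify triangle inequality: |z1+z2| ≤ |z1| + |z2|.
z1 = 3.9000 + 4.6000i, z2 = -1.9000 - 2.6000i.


|z1| = sqrt(3.9^2 + 4.6^2) = sqrt(36.37) = 6.0308
|z2| = sqrt((-1.9)^2 + (-2.6)^2) = sqrt(10.37) = 3.2202
z1+z2 = 2.0000 + 2.0000i
|z1+z2| = sqrt(8) = 2.8284
|z1|+|z2| = 6.0308 + 3.2202 = 9.2510

|z1+z2| = 2.8284 ≤ |z1|+|z2| = 9.2510 (verified)


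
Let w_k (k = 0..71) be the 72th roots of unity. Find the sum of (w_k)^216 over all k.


The roots are w_k = w^k with w = e^(2*pi*i/72), and (w^k)^216 = (w^216)^k.
So S = 1 + u + u^2 + ... + u^(71) with u = w^216.
216 = 3*72 + 0, so 216 is a multiple of 72 and u = (w^72)^3 = 1.
Every one of the 72 terms equals 1: S = 72

S = 72


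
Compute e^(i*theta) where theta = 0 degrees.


cos(0°) = 1.0000
sin(0°) = 0

e^(i*0°) = 1.0000 + 0i


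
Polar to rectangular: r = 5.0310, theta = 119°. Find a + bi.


a = 5.0310*cos(119°) = 5.0310*(-0.48481) = -2.4391
b = 5.0310*sin(119°) = 5.0310*0.87462 = 4.4002

-2.4391 + 4.4002i


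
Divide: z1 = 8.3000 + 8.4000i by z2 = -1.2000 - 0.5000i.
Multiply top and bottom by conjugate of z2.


Conjugate of z2 = -1.2000 + 0.5000i
Numerator: (8.3000 + 8.4000i)(-1.2000 + 0.5000i) = -14.1600 - 5.9300i
Denominator: (-1.2)^2 + (-0.5)^2 = 1.69
Result = (-14.1600 - 5.9300i)/1.69

-8.3787 - 3.5089i


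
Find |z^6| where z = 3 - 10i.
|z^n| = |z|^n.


|z| = sqrt(9+100) = sqrt(109) = 10.4403
|z^6| = |z|^6 = (sqrt(109))^6 = 109^3 = 1295029

|z^6| = 1295029


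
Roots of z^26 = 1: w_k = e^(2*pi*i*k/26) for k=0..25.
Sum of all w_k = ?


The sum of all 26th roots of unity is 0.
Geometric series: (1 - w^26)/(1 - w) = (1-1)/(1-w) = 0 since w^26 = 1, w ≠ 1.
Alternatively: coefficient of z^25 in z^26 - 1 is 0.

0


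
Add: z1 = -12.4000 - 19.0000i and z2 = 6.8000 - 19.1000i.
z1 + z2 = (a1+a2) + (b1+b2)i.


Real: -12.4 + 6.8 = -5.6
Imag: -19 - 19.1 = -38.1

-5.6000 - 38.1000i


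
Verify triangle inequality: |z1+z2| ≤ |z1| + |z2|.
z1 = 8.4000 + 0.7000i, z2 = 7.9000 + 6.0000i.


|z1| = sqrt(8.4^2 + 0.7^2) = sqrt(71.05) = 8.4291
|z2| = sqrt(7.9^2 + 6^2) = sqrt(98.41) = 9.9202
z1+z2 = 16.3000 + 6.7000i
|z1+z2| = sqrt(310.58) = 17.6233
|z1|+|z2| = 8.4291 + 9.9202 = 18.3493

|z1+z2| = 17.6233 ≤ |z1|+|z2| = 18.3493 (verified)


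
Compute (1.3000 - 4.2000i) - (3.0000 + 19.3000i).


Real: 1.3 - 3 = -1.7
Imag: -4.2 - 19.3 = -23.5

-1.7000 - 23.5000i


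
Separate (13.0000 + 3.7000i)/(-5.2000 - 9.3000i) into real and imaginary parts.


Multiply by conjugate: (13.0000 + 3.7000i)(-5.2000 + 9.3000i) / ((-5.2)^2 + (-9.3)^2)
Numerator real = 13*(-5.2) + 3.7*(-9.3) = -102.01
Numerator imag = 3.7*(-5.2) - 13*(-9.3) = 101.66
Denominator = 113.53
Re(z) = -102.01/113.53 = -0.8985
Im(z) = 101.66/113.53 = 0.8954

Re(z) = -0.8985, Im(z) = 0.8954


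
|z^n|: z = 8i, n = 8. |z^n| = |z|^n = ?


|z| = sqrt(0+64) = sqrt(64) = 8
|z^8| = |z|^8 = 8^8 = 16777216

|z^8| = 16777216


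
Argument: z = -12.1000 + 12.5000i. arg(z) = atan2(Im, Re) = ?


Re = -12.1, Im = 12.5
arg = atan2(12.5, -12.1) = 134.0684 degrees

arg(z) = 134.0684 degrees


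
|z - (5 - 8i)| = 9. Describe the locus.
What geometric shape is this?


|z - z0| = r is a circle with center z0 and radius r.
Center = (5, -8), radius = 9

Circle with center (5, -8) and radius 9


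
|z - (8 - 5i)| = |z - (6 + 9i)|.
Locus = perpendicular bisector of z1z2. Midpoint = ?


Equal distances means the locus is the perpendicular bisector of z1 and z2.
Midpoint = ((8+6)/2, (-5+9)/2) = (7.0000, 2.0000)

Perpendicular bisector through (7.0000, 2.0000)


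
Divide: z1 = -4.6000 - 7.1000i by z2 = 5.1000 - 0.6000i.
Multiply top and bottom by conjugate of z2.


Conjugate of z2 = 5.1000 + 0.6000i
Numerator: (-4.6000 - 7.1000i)(5.1000 + 0.6000i) = -19.2000 - 38.9700i
Denominator: 5.1^2 + (-0.6)^2 = 26.37
Result = (-19.2000 - 38.9700i)/26.37

-0.7281 - 1.4778i


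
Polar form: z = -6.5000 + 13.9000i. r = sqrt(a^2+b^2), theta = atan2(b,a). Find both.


r = sqrt(42.25+193.21) = sqrt(235.46) = 15.3447
theta = atan2(13.9, -6.5) = 115.0620 degrees

r = 15.3447, theta = 115.0620 degrees


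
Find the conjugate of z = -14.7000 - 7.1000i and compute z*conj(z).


z_bar = -14.7000 + 7.1000i
z*z_bar = (-14.7)^2 + (-7.1)^2 = 216.09 + 50.41 = 266.5

z_bar = -14.7000 + 7.1000i, z*z_bar = 266.5


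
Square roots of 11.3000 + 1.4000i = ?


|z| = sqrt(127.69+1.96) = 11.3864
sqrt((|z|+a)/2) = sqrt((11.3864+11.3)/2) = sqrt(11.3432) = 3.3680
sqrt((|z|-a)/2) = sqrt((11.3864-11.3)/2) = sqrt(0.0432) = 0.2078

±(3.3680 + 0.2078i) i.e. 3.3680 + 0.2078i and -3.3680 - 0.2078i


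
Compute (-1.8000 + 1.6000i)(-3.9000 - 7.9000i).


Real = -1.8*(-3.9) - 1.6*(-7.9) = 7.02 - (-12.64) = 19.66
Imag = -1.8*(-7.9) - (3.9)*1.6 = 14.22 - (6.24) = 7.98

19.6600 + 7.9800i


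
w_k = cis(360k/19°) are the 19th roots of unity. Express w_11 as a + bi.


Angle = 360*11/19 = 208.4211°
a = cos(208.4211°) = -0.8795
b = sin(208.4211°) = -0.4759

-0.8795 - 0.4759i


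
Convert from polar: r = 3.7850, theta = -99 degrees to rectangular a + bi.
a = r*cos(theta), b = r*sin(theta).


a = 3.7850*cos(-99°) = 3.7850*(-0.15643) = -0.5921
b = 3.7850*sin(-99°) = 3.7850*(-0.9877) = -3.7384

-0.5921 - 3.7384i


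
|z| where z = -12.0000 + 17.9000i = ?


|z| = sqrt((-12)^2 + 17.9^2) = sqrt(144 + 320.41) = sqrt(464.41) = 21.5502

|z| = 21.5502


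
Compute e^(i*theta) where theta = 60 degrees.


cos(60°) = 0.5000
sin(60°) = 0.8660

e^(i*60°) = 0.5000 + 0.8660i


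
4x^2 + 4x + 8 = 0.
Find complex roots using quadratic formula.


disc = 4^2 - 4*4*8 = 16 - 128 = -112
sqrt(|disc|) = sqrt(112) = 10.5830
Real part = -4/(2*4) = -0.5000
Imag part = 10.5830/(2*4) = 1.3229

-0.5000 ± 1.3229i


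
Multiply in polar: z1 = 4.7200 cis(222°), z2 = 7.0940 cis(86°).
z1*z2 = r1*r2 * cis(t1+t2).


r = 4.7200 * 7.0940 = 33.4837
theta = 222° + 86° = 308° = 308° (mod 360)

33.4837 cis(308°)


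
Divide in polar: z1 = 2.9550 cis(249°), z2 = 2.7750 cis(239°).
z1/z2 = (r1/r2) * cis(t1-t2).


r = 2.9550 / 2.7750 = 1.0649
theta = 249° - 239° = 10° = 10° (mod 360)

1.0649 cis(10°)


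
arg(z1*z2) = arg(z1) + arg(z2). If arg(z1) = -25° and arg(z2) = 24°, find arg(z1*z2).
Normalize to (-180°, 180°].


arg(z1*z2) = -25° + 24° = -1°
Normalized to (-180°, 180°]: -1°

-1°


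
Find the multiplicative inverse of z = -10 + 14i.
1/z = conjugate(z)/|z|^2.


|z|^2 = 100+196 = 296
1/z = (-10 - 14i)/296

1/z = -0.0338 - 0.0473i


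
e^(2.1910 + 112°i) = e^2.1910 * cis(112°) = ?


e^2.1910 = 8.9442
cos(112°) = -0.3746
sin(112°) = 0.92718
Real = 8.9442*(-0.3746) = -3.3505
Imag = 8.9442*0.92718 = 8.2929

-3.3505 + 8.2929i


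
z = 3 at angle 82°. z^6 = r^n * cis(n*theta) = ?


r^6 = 3^6 = 729
n*theta = 6*82° = 492° = 132° (mod 360)
a = 729*cos(132°) = -487.7962
b = 729*sin(132°) = 541.7526

729 cis(132°) = -487.7962 + 541.7526i


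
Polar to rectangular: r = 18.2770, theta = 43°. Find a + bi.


a = 18.2770*cos(43°) = 18.2770*0.731354 = 13.3670
b = 18.2770*sin(43°) = 18.2770*0.682 = 12.4649

13.3670 + 12.4649i


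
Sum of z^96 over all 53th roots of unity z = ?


The roots are w_k = w^k with w = e^(2*pi*i/53), and (w^k)^96 = (w^96)^k.
So S = 1 + u + u^2 + ... + u^(52) with u = w^96.
96 = 1*53 + 43, so 96 is not a multiple of 53: u = (w^53)^1 * w^43 = w^43 ≠ 1 (w is a primitive 53th root), while u^53 = (w^53)^96 = 1.
Geometric series: S = (1 - u^53)/(1 - u) = (1 - 1)/(1 - u) = 0

S = 0


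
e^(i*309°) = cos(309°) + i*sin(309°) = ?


cos(309°) = 0.6293
sin(309°) = -0.7771

e^(i*309°) = 0.6293 - 0.7771i


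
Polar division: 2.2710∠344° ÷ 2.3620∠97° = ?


r = 2.2710 / 2.3620 = 0.9615
theta = 344° - 97° = 247° = 247° (mod 360)

0.9615 cis(247°)


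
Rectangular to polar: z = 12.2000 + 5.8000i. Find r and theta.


r = sqrt(148.84+33.64) = sqrt(182.48) = 13.5085
theta = atan2(5.8, 12.2) = 25.4269 degrees

r = 13.5085, theta = 25.4269 degrees


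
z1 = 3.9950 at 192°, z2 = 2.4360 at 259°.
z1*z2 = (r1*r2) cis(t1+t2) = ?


r = 3.9950 * 2.4360 = 9.7318
theta = 192° + 259° = 451° = 91° (mod 360)

9.7318 cis(91°)


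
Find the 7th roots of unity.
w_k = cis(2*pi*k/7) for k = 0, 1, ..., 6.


The 7th roots of unity are cis(360k/7°) for k=0..6
Angle step = 360/7 = 51.4286°
Primitive root: cis(51.4286°)
Primitive root = 0.6235 + 0.7818i

7 roots at angles: 0°, 51.4286°, 102.8571°, 154.2857°, 205.7143°, 257.1429°, 308.5714°


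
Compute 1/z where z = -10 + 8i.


|z|^2 = 100+64 = 164
1/z = (-10 - 8i)/164

1/z = -0.0610 - 0.0488i


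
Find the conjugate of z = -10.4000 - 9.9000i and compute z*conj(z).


z_bar = -10.4000 + 9.9000i
z*z_bar = (-10.4)^2 + (-9.9)^2 = 108.16 + 98.01 = 206.17

z_bar = -10.4000 + 9.9000i, z*z_bar = 206.17


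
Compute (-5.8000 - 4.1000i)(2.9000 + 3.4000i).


Real = -5.8*2.9 - (-4.1)*3.4 = -16.82 - (-13.94) = -2.88
Imag = -5.8*3.4 + 2.9*(-4.1) = -19.72 - (11.89) = -31.61

-2.8800 - 31.6100i


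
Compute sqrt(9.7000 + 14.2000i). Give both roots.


|z| = sqrt(94.09+201.64) = 17.1968
sqrt((|z|+a)/2) = sqrt((17.1968+9.7)/2) = sqrt(13.4484) = 3.6672
sqrt((|z|-a)/2) = sqrt((17.1968-9.7)/2) = sqrt(3.7484) = 1.9361

±(3.6672 + 1.9361i) i.e. 3.6672 + 1.9361i and -3.6672 - 1.9361i


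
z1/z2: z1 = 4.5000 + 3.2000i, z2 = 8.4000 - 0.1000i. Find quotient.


Conjugate of z2 = 8.4000 + 0.1000i
Numerator: (4.5000 + 3.2000i)(8.4000 + 0.1000i) = 37.4800 + 27.3300i
Denominator: 8.4^2 + (-0.1)^2 = 70.57
Result = (37.4800 + 27.3300i)/70.57

0.5311 + 0.3873i


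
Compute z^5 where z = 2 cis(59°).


r^5 = 2^5 = 32
n*theta = 5*59° = 295° = 295° (mod 360)
a = 32*cos(295°) = 13.5238
b = 32*sin(295°) = -29.0018

32 cis(295°) = 13.5238 - 29.0018i


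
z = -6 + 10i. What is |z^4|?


|z| = sqrt(36+100) = sqrt(136) = 11.6619
|z^4| = |z|^4 = (sqrt(136))^4 = 136^2 = 18496

|z^4| = 18496


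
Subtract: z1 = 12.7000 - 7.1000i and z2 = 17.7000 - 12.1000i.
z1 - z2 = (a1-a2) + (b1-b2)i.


Real: 12.7 - 17.7 = -5
Imag: -7.1 + 12.1 = 5

-5.0000 + 5.0000i


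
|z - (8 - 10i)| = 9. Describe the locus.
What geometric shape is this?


|z - z0| = r is a circle with center z0 and radius r.
Center = (8, -10), radius = 9

Circle with center (8, -10) and radius 9


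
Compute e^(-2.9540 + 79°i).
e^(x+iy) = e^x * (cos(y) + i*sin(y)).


e^-2.9540 = 0.05213
cos(79°) = 0.1908
sin(79°) = 0.9816
Real = 0.05213*0.1908 = 0.0099
Imag = 0.05213*0.9816 = 0.0512

0.0099 + 0.0512i


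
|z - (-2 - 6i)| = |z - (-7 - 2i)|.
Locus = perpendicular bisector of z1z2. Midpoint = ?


Equal distances means the locus is the perpendicular bisector of z1 and z2.
Midpoint = ((-2+(-7))/2, (-6+(-2))/2) = (-4.5000, -4.0000)

Perpendicular bisector through (-4.5000, -4.0000)


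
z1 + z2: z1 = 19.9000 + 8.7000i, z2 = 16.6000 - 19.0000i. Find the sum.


Real: 19.9 + 16.6 = 36.5
Imag: 8.7 - 19 = -10.3

36.5000 - 10.3000i


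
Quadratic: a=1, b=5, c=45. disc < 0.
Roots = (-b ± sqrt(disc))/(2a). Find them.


disc = 5^2 - 4*1*45 = 25 - 180 = -155
sqrt(|disc|) = sqrt(155) = 12.4499
Real part = -5/(2*1) = -2.5000
Imag part = 12.4499/(2*1) = 6.2249

-2.5000 ± 6.2249i


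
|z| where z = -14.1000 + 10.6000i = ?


|z| = sqrt((-14.1)^2 + 10.6^2) = sqrt(198.81 + 112.36) = sqrt(311.17) = 17.6400

|z| = 17.6400


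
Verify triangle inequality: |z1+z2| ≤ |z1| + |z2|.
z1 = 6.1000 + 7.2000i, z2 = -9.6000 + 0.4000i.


|z1| = sqrt(6.1^2 + 7.2^2) = sqrt(89.05) = 9.4366
|z2| = sqrt((-9.6)^2 + 0.4^2) = sqrt(92.32) = 9.6083
z1+z2 = -3.5000 + 7.6000i
|z1+z2| = sqrt(70.01) = 8.3672
|z1|+|z2| = 9.4366 + 9.6083 = 19.0449

|z1+z2| = 8.3672 ≤ |z1|+|z2| = 19.0449 (verified)


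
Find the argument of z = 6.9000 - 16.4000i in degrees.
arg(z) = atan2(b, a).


Re = 6.9, Im = -16.4
arg = atan2(-16.4, 6.9) = -67.1820 degrees

arg(z) = -67.1820 degrees


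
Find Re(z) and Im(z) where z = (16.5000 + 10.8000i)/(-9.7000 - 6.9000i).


Multiply by conjugate: (16.5000 + 10.8000i)(-9.7000 + 6.9000i) / ((-9.7)^2 + (-6.9)^2)
Numerator real = 16.5*(-9.7) + 10.8*(-6.9) = -234.57
Numerator imag = 10.8*(-9.7) - 16.5*(-6.9) = 9.09
Denominator = 141.7
Re(z) = -234.57/141.7 = -1.6554
Im(z) = 9.09/141.7 = 0.0641

Re(z) = -1.6554, Im(z) = 0.0641


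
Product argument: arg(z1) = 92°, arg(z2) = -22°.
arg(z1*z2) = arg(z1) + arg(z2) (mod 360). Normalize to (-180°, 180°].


arg(z1*z2) = 92° - 22° = 70°
Normalized to (-180°, 180°]: 70°

70°


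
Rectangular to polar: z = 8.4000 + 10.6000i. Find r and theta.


r = sqrt(70.56+112.36) = sqrt(182.92) = 13.5248
theta = atan2(10.6, 8.4) = 51.6048 degrees

r = 13.5248, theta = 51.6048 degrees


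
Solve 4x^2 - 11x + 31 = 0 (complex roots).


disc = (-11)^2 - 4*4*31 = 121 - 496 = -375
sqrt(|disc|) = sqrt(375) = 19.3649
Real part = 11/(2*4) = 1.3750
Imag part = 19.3649/(2*4) = 2.4206

1.3750 ± 2.4206i


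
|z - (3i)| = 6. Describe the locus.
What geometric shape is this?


|z - z0| = r is a circle with center z0 and radius r.
Center = (0, 3), radius = 6

Circle with center (0, 3) and radius 6


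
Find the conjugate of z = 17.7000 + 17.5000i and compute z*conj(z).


z_bar = 17.7000 - 17.5000i
z*z_bar = 17.7^2 + 17.5^2 = 313.29 + 306.25 = 619.54

z_bar = 17.7000 - 17.5000i, z*z_bar = 619.54


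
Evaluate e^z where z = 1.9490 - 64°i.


e^1.9490 = 7.0217
cos(-64°) = 0.43837
sin(-64°) = -0.89879
Real = 7.0217*0.43837 = 3.0781
Imag = 7.0217*(-0.89879) = -6.3110

3.0781 - 6.3110i


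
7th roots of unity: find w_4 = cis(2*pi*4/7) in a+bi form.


Angle = 360*4/7 = 205.7143°
a = cos(205.7143°) = -0.9010
b = sin(205.7143°) = -0.4339

-0.9010 - 0.4339i


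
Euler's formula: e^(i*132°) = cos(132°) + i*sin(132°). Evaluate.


cos(132°) = -0.6691
sin(132°) = 0.7431

e^(i*132°) = -0.6691 + 0.7431i


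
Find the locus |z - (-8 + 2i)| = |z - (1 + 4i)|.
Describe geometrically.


Equal distances means the locus is the perpendicular bisector of z1 and z2.
Midpoint = ((-8+1)/2, (2+4)/2) = (-3.5000, 3.0000)

Perpendicular bisector through (-3.5000, 3.0000)


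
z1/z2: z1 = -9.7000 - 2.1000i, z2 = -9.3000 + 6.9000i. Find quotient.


Conjugate of z2 = -9.3000 - 6.9000i
Numerator: (-9.7000 - 2.1000i)(-9.3000 - 6.9000i) = 75.7200 + 86.4600i
Denominator: (-9.3)^2 + 6.9^2 = 134.1
Result = (75.7200 + 86.4600i)/134.1

0.5647 + 0.6447i


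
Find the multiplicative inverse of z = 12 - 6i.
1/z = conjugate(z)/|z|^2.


|z|^2 = 144+36 = 180
1/z = (12 + 6i)/180

1/z = 0.0667 + 0.0333i


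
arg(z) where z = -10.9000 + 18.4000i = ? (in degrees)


Re = -10.9, Im = 18.4
arg = atan2(18.4, -10.9) = 120.6421 degrees

arg(z) = 120.6421 degrees


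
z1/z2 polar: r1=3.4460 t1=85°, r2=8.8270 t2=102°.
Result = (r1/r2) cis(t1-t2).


r = 3.4460 / 8.8270 = 0.3904
theta = 85° - 102° = -17° = 343° (mod 360)

0.3904 cis(343°)


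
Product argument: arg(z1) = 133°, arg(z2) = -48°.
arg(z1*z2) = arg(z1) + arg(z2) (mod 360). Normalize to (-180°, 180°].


arg(z1*z2) = 133° - 48° = 85°
Normalized to (-180°, 180°]: 85°

85°


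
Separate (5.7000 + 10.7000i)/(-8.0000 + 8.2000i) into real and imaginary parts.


Multiply by conjugate: (5.7000 + 10.7000i)(-8.0000 - 8.2000i) / ((-8)^2 + 8.2^2)
Numerator real = 5.7*(-8) + 10.7*8.2 = 42.14
Numerator imag = 10.7*(-8) - 5.7*8.2 = -132.34
Denominator = 131.24
Re(z) = 42.14/131.24 = 0.3211
Im(z) = -132.34/131.24 = -1.0084

Re(z) = 0.3211, Im(z) = -1.0084


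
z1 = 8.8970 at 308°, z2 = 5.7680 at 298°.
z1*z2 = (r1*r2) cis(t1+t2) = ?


r = 8.8970 * 5.7680 = 51.3179
theta = 308° + 298° = 606° = 246° (mod 360)

51.3179 cis(246°)


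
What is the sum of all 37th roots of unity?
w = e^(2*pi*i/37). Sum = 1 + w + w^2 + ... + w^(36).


The sum of all 37th roots of unity is 0.
Geometric series: (1 - w^37)/(1 - w) = (1-1)/(1-w) = 0 since w^37 = 1, w ≠ 1.
Alternatively: coefficient of z^36 in z^37 - 1 is 0.

0


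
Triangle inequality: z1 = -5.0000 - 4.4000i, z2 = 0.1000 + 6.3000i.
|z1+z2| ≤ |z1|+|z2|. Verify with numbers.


|z1| = sqrt((-5)^2 + (-4.4)^2) = sqrt(44.36) = 6.6603
|z2| = sqrt(0.1^2 + 6.3^2) = sqrt(39.7) = 6.3008
z1+z2 = -4.9000 + 1.9000i
|z1+z2| = sqrt(27.62) = 5.2555
|z1|+|z2| = 6.6603 + 6.3008 = 12.9611

|z1+z2| = 5.2555 ≤ |z1|+|z2| = 12.9611 (verified)


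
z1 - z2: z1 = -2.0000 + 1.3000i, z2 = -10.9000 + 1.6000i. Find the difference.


Real: -2 + 10.9 = 8.9
Imag: 1.3 - 1.6 = -0.3

8.9000 - 0.3000i


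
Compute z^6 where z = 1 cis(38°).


r^6 = 1^6 = 1
n*theta = 6*38° = 228° = 228° (mod 360)
a = 1*cos(228°) = -0.6691
b = 1*sin(228°) = -0.7431

1 cis(228°) = -0.6691 - 0.7431i


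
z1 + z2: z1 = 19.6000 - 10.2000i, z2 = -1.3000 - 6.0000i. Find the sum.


Real: 19.6 - 1.3 = 18.3
Imag: -10.2 - 6 = -16.2

18.3000 - 16.2000i


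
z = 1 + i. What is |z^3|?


|z| = sqrt(1+1) = sqrt(2) = 1.4142
|z^3| = |z|^3 = (sqrt(2))^3 = 2*sqrt(2)

|z^3| = 2*sqrt(2) ≈ 2.8284


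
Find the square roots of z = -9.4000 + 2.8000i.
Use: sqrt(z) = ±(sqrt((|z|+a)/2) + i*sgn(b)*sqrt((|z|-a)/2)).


|z| = sqrt(88.36+7.84) = 9.8082
sqrt((|z|+a)/2) = sqrt((9.8082+(-9.4))/2) = sqrt(0.2041) = 0.4518
sqrt((|z|-a)/2) = sqrt((9.8082-(-9.4))/2) = sqrt(9.6041) = 3.0990

±(0.4518 + 3.0990i) i.e. 0.4518 + 3.0990i and -0.4518 - 3.0990i


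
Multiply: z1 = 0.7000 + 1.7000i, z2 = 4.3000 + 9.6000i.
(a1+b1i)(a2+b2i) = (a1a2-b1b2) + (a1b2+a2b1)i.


Real = 0.7*4.3 - 1.7*9.6 = 3.01 - 16.32 = -13.31
Imag = 0.7*9.6 + 4.3*1.7 = 6.72 + 7.31 = 14.03

-13.3100 + 14.0300i


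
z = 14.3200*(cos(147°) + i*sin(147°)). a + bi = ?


a = 14.3200*cos(147°) = 14.3200*(-0.83867) = -12.0098
b = 14.3200*sin(147°) = 14.3200*0.54464 = 7.7992

-12.0098 + 7.7992i


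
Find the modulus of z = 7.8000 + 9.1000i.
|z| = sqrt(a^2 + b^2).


|z| = sqrt(7.8^2 + 9.1^2) = sqrt(60.84 + 82.81) = sqrt(143.65) = 11.9854

|z| = 11.9854


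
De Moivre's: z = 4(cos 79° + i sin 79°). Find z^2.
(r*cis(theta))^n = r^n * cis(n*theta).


r^2 = 4^2 = 16
n*theta = 2*79° = 158° = 158° (mod 360)
a = 16*cos(158°) = -14.8349
b = 16*sin(158°) = 5.9937

16 cis(158°) = -14.8349 + 5.9937i


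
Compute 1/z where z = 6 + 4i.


|z|^2 = 36+16 = 52
1/z = (6 - 4i)/52

1/z = 0.1154 - 0.0769i


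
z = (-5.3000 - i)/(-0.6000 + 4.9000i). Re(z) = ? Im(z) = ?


Multiply by conjugate: (-5.3000 - i)(-0.6000 - 4.9000i) / ((-0.6)^2 + 4.9^2)
Numerator real = -5.3*(-0.6) - (1)*4.9 = -1.72
Numerator imag = -1*(-0.6) - (-5.3)*4.9 = 26.57
Denominator = 24.37
Re(z) = -1.72/24.37 = -0.0706
Im(z) = 26.57/24.37 = 1.0903

Re(z) = -0.0706, Im(z) = 1.0903


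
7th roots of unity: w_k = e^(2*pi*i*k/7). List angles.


The 7th roots of unity are cis(360k/7°) for k=0..6
Angle step = 360/7 = 51.4286°
Primitive root: cis(51.4286°)
Primitive root = 0.6235 + 0.7818i

7 roots at angles: 0°, 51.4286°, 102.8571°, 154.2857°, 205.7143°, 257.1429°, 308.5714°


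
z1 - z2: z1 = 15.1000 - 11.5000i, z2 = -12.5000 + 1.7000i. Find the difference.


Real: 15.1 + 12.5 = 27.6
Imag: -11.5 - 1.7 = -13.2

27.6000 - 13.2000i


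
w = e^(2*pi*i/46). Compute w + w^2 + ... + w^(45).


With w = e^(2*pi*i/46), all 46 of the 46th roots of unity w^0 = 1, w, ..., w^(45) sum to 0: 1 + w + ... + w^(45) = (1 - w^46)/(1 - w) = 0 since w^46 = 1, w ≠ 1.
Removing the root 1: w + w^2 + ... + w^(45) = 0 - 1 = -1

Sum = -1


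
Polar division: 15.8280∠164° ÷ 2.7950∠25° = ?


r = 15.8280 / 2.7950 = 5.6630
theta = 164° - 25° = 139° = 139° (mod 360)

5.6630 cis(139°)


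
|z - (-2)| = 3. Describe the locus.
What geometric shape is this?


|z - z0| = r is a circle with center z0 and radius r.
Center = (-2, 0), radius = 3

Circle with center (-2, 0) and radius 3


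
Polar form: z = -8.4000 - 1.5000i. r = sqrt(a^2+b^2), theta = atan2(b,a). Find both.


r = sqrt(70.56+2.25) = sqrt(72.81) = 8.5329
theta = atan2(-1.5, -8.4) = -169.8753 degrees

r = 8.5329, theta = -169.8753 degrees


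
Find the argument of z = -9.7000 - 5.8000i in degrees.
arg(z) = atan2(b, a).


Re = -9.7, Im = -5.8
arg = atan2(-5.8, -9.7) = -149.1232 degrees

arg(z) = -149.1232 degrees


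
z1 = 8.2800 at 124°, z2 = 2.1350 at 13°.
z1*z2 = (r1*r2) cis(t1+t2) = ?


r = 8.2800 * 2.1350 = 17.6778
theta = 124° + 13° = 137° = 137° (mod 360)

17.6778 cis(137°)


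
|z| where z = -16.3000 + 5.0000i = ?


|z| = sqrt((-16.3)^2 + 5^2) = sqrt(265.69 + 25) = sqrt(290.69) = 17.0496

|z| = 17.0496


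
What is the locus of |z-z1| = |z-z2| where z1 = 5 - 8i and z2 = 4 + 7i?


Equal distances means the locus is the perpendicular bisector of z1 and z2.
Midpoint = ((5+4)/2, (-8+7)/2) = (4.5000, -0.5000)

Perpendicular bisector through (4.5000, -0.5000)


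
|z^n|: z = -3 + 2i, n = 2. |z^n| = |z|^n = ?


|z| = sqrt(9+4) = sqrt(13) = 3.6056
|z^2| = |z|^2 = (sqrt(13))^2 = 13

|z^2| = 13


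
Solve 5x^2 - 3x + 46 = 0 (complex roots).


disc = (-3)^2 - 4*5*46 = 9 - 920 = -911
sqrt(|disc|) = sqrt(911) = 30.1828
Real part = 3/(2*5) = 0.3000
Imag part = 30.1828/(2*5) = 3.0183

0.3000 ± 3.0183i


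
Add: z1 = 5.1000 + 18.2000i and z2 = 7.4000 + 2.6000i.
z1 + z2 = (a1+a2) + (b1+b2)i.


Real: 5.1 + 7.4 = 12.5
Imag: 18.2 + 2.6 = 20.8

12.5000 + 20.8000i


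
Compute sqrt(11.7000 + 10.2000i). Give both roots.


|z| = sqrt(136.89+104.04) = 15.5219
sqrt((|z|+a)/2) = sqrt((15.5219+11.7)/2) = sqrt(13.6110) = 3.6893
sqrt((|z|-a)/2) = sqrt((15.5219-11.7)/2) = sqrt(1.9110) = 1.3824

±(3.6893 + 1.3824i) i.e. 3.6893 + 1.3824i and -3.6893 - 1.3824i


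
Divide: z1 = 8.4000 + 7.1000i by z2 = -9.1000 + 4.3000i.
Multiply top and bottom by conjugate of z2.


Conjugate of z2 = -9.1000 - 4.3000i
Numerator: (8.4000 + 7.1000i)(-9.1000 - 4.3000i) = -45.9100 - 100.7300i
Denominator: (-9.1)^2 + 4.3^2 = 101.3
Result = (-45.9100 - 100.7300i)/101.3

-0.4532 - 0.9944i


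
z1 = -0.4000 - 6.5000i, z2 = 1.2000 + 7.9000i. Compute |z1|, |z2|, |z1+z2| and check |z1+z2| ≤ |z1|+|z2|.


|z1| = sqrt((-0.4)^2 + (-6.5)^2) = sqrt(42.41) = 6.5123
|z2| = sqrt(1.2^2 + 7.9^2) = sqrt(63.85) = 7.9906
z1+z2 = 0.8000 + 1.4000i
|z1+z2| = sqrt(2.6) = 1.6125
|z1|+|z2| = 6.5123 + 7.9906 = 14.5029

|z1+z2| = 1.6125 ≤ |z1|+|z2| = 14.5029 (verified)


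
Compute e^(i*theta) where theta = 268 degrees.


cos(268°) = -0.0349
sin(268°) = -0.9994

e^(i*268°) = -0.0349 - 0.9994i


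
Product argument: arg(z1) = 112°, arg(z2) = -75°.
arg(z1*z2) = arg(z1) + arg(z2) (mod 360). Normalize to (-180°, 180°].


arg(z1*z2) = 112° - 75° = 37°
Normalized to (-180°, 180°]: 37°

37°


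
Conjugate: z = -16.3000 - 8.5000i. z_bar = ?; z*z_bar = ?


z_bar = -16.3000 + 8.5000i
z*z_bar = (-16.3)^2 + (-8.5)^2 = 265.69 + 72.25 = 337.94

z_bar = -16.3000 + 8.5000i, z*z_bar = 337.94


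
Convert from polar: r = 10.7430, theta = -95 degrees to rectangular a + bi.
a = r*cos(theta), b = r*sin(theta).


a = 10.7430*cos(-95°) = 10.7430*(-0.087156) = -0.9363
b = 10.7430*sin(-95°) = 10.7430*(-0.99619) = -10.7021

-0.9363 - 10.7021i


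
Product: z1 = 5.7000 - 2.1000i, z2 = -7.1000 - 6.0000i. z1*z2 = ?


Real = 5.7*(-7.1) - (-2.1)*(-6) = -40.47 - 12.6 = -53.07
Imag = 5.7*(-6) - (7.1)*(-2.1) = -34.2 + 14.91 = -19.29

-53.0700 - 19.2900i


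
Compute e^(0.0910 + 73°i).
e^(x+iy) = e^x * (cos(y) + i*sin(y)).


e^0.0910 = 1.0953
cos(73°) = 0.29237
sin(73°) = 0.9563
Real = 1.0953*0.29237 = 0.3202
Imag = 1.0953*0.9563 = 1.0474

0.3202 + 1.0474i


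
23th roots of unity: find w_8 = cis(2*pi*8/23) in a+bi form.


Angle = 360*8/23 = 125.2174°
a = cos(125.2174°) = -0.5767
b = sin(125.2174°) = 0.8170

-0.5767 + 0.8170i


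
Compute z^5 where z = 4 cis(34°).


r^5 = 4^5 = 1024
n*theta = 5*34° = 170° = 170° (mod 360)
a = 1024*cos(170°) = -1008.4431
b = 1024*sin(170°) = 177.8157

1024 cis(170°) = -1008.4431 + 177.8157i


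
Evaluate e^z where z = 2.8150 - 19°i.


e^2.8150 = 16.6932
cos(-19°) = 0.945519
sin(-19°) = -0.32557
Real = 16.6932*0.945519 = 15.7837
Imag = 16.6932*(-0.32557) = -5.4348

15.7837 - 5.4348i


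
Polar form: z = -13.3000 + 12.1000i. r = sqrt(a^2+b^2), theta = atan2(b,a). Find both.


r = sqrt(176.89+146.41) = sqrt(323.3) = 17.9805
theta = atan2(12.1, -13.3) = 137.7049 degrees

r = 17.9805, theta = 137.7049 degrees


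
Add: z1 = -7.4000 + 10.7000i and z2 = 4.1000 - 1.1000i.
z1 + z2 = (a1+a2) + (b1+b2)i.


Real: -7.4 + 4.1 = -3.3
Imag: 10.7 - 1.1 = 9.6

-3.3000 + 9.6000i


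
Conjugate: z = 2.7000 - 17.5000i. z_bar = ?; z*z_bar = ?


z_bar = 2.7000 + 17.5000i
z*z_bar = 2.7^2 + (-17.5)^2 = 7.29 + 306.25 = 313.54

z_bar = 2.7000 + 17.5000i, z*z_bar = 313.54


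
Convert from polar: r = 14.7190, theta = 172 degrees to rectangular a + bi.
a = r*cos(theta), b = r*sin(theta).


a = 14.7190*cos(172°) = 14.7190*(-0.99027) = -14.5758
b = 14.7190*sin(172°) = 14.7190*0.139173 = 2.0485

-14.5758 + 2.0485i


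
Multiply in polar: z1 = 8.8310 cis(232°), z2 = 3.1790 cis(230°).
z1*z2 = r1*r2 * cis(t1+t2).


r = 8.8310 * 3.1790 = 28.0737
theta = 232° + 230° = 462° = 102° (mod 360)

28.0737 cis(102°)


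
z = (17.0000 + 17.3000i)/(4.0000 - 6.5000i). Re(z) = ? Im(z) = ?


Multiply by conjugate: (17.0000 + 17.3000i)(4.0000 + 6.5000i) / (4^2 + (-6.5)^2)
Numerator real = 17*4 + 17.3*(-6.5) = -44.45
Numerator imag = 17.3*4 - 17*(-6.5) = 179.7
Denominator = 58.25
Re(z) = -44.45/58.25 = -0.7631
Im(z) = 179.7/58.25 = 3.0850

Re(z) = -0.7631, Im(z) = 3.0850
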